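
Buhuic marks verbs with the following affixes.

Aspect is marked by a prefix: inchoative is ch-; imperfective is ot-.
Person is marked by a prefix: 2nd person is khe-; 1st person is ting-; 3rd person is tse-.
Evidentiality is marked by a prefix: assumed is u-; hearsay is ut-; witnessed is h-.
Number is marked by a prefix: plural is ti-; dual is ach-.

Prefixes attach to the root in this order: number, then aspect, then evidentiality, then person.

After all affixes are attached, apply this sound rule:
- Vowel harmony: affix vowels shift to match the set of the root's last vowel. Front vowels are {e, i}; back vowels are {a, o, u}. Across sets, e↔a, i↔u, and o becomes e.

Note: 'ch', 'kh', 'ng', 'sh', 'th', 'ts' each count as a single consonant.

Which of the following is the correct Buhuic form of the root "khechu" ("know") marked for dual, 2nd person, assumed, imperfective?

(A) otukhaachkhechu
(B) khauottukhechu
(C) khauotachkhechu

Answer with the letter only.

C

Attach number dual ach- → achkhechu.
Attach aspect imperfective ot- → otachkhechu.
Attach evidentiality assumed u- → uotachkhechu.
Attach person 2nd person khe- → kheuotachkhechu.
Apply vowel harmony: kheuotachkhechu → khauotachkhechu.
So the correct form is khauotachkhechu, option (C).
(A) otukhaachkhechu is wrong: it has the affixes in the wrong order.
(B) khauottukhechu is wrong: it uses plural instead of dual for number.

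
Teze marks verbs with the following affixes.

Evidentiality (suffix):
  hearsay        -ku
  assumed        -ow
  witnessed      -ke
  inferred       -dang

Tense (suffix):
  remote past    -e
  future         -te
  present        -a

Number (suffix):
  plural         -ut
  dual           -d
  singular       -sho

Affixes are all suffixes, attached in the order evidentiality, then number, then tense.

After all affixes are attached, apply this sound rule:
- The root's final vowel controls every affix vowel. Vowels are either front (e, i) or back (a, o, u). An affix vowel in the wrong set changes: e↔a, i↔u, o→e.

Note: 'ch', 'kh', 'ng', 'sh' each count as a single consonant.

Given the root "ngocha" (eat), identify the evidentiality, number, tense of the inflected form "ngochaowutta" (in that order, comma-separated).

assumed, plural, future

Segment: ngocha-ow-ut-te.
evidentiality: -ow → assumed.
number: -ut → plural.
tense: -te → future.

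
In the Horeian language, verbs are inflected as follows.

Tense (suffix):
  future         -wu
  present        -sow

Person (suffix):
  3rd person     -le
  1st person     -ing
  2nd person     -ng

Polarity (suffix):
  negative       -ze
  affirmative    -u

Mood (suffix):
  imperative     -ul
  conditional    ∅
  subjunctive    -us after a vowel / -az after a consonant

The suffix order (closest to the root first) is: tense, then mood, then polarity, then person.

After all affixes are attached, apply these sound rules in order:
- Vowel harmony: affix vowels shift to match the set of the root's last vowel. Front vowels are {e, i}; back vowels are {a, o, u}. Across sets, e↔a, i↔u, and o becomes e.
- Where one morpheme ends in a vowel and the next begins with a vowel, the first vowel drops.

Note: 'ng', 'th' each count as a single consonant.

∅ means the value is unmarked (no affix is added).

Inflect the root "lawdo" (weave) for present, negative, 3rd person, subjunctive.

lawdosowazzala

Attach tense present -sow → lawdosow.
Attach mood subjunctive -az (after consonant 'w') → lawdosowaz.
Attach polarity negative -ze → lawdosowazze.
Attach person 3rd person -le → lawdosowazzele.
Apply vowel harmony: lawdosowazzele → lawdosowazzala.
Vowel deletion: no change.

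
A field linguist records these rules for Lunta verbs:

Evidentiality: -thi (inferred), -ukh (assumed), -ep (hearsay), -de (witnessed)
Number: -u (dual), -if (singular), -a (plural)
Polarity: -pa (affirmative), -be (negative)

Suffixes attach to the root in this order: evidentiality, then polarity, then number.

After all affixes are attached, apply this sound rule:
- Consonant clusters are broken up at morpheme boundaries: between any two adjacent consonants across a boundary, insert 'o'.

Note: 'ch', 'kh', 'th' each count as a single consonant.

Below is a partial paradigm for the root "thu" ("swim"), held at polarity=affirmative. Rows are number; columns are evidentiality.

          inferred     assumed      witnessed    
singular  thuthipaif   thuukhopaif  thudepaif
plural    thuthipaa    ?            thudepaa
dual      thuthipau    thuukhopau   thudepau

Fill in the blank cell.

Attach evidentiality assumed -ukh → thuukh.
Attach polarity affirmative -pa → thuukhpa.
Attach number plural -a → thuukhpaa.
Apply epenthesis: thuukhpaa → thuukhopaa.

thuukhopaa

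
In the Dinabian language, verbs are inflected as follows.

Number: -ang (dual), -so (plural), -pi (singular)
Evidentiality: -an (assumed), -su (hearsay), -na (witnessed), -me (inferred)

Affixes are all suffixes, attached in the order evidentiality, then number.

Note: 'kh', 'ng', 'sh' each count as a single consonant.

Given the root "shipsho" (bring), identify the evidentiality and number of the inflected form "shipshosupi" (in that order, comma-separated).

hearsay, singular

Segment: shipsho-su-pi.
evidentiality: -su → hearsay.
number: -pi → singular.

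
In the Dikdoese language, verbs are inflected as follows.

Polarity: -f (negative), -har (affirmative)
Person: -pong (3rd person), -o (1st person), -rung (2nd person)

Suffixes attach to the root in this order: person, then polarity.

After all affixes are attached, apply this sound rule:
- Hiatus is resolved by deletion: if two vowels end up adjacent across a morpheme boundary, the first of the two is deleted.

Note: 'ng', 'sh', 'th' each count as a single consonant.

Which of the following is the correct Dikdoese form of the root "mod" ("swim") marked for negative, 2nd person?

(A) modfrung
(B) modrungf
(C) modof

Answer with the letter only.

Attach person 2nd person -rung → modrung.
Attach polarity negative -f → modrungf.
Vowel deletion: no change.
So the correct form is modrungf, option (B).
(C) modof is wrong: it uses 1st person instead of 2nd person for person.
(A) modfrung is wrong: it has the affixes in the wrong order.

B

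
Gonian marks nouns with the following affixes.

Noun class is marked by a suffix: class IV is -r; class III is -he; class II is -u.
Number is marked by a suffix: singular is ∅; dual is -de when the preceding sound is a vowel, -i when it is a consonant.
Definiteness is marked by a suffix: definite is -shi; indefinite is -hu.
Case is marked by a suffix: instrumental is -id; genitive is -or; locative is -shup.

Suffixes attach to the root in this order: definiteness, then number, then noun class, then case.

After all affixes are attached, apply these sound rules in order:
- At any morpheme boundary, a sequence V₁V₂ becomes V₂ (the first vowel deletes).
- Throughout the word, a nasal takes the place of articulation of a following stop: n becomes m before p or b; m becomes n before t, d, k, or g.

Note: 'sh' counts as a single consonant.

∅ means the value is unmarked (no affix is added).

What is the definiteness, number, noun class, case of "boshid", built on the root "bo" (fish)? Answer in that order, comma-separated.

definite, singular, class II, instrumental

Segment: bo-shi-u-id.
definiteness: -shi → definite.
number: ∅ → singular.
noun class: -u → class II.
case: -id → instrumental.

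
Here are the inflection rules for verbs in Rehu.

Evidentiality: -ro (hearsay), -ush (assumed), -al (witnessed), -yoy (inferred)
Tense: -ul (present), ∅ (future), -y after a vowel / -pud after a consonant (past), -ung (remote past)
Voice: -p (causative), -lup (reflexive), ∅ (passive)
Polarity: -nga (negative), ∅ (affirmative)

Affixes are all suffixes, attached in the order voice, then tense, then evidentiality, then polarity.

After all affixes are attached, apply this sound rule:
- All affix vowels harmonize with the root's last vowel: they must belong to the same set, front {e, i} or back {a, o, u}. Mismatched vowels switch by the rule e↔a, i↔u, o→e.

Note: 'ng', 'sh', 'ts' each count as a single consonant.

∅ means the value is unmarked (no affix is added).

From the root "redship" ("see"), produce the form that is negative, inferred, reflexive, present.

Attach voice reflexive -lup → redshiplup.
Attach tense present -ul → redshiplupul.
Attach evidentiality inferred -yoy → redshiplupulyoy.
Attach polarity negative -nga → redshiplupulyoynga.
Apply vowel harmony: redshiplupulyoynga → redshiplipilyeynge.

redshiplipilyeynge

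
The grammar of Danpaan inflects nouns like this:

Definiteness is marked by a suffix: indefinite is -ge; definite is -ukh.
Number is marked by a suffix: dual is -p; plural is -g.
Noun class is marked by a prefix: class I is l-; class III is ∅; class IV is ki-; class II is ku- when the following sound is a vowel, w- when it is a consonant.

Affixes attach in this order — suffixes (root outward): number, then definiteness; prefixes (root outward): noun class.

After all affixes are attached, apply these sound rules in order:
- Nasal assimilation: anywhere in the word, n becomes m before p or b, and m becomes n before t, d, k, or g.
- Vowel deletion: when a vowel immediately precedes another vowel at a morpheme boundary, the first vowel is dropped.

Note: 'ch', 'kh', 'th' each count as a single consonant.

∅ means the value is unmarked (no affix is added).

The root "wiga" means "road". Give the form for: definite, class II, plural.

Attach number plural -g → wigag.
Attach noun class class II w- (before consonant 'w') → wwigag.
Attach definiteness definite -ukh → wwigagukh.
Nasal assimilation: no change.
Vowel deletion: no change.

wwigagukh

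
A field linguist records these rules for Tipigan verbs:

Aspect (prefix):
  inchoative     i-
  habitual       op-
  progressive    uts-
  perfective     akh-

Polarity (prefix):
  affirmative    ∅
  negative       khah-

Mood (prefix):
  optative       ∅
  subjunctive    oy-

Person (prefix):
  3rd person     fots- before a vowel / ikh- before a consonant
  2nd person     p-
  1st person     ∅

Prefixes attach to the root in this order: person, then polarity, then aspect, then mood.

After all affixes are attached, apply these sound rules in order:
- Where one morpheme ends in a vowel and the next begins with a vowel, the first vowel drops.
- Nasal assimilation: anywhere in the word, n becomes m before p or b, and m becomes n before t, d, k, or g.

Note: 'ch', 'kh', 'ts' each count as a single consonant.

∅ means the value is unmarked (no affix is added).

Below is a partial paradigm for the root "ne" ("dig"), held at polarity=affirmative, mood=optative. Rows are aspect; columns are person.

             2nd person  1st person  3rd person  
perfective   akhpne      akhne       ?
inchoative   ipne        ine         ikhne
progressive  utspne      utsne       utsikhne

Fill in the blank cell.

Attach person 3rd person ikh- (before consonant 'n') → ikhne.
polarity = affirmative: zero marking, form stays ikhne.
Attach aspect perfective akh- → akhikhne.
mood = optative: zero marking, form stays akhikhne.
Vowel deletion: no change.
Nasal assimilation: no change.

akhikhne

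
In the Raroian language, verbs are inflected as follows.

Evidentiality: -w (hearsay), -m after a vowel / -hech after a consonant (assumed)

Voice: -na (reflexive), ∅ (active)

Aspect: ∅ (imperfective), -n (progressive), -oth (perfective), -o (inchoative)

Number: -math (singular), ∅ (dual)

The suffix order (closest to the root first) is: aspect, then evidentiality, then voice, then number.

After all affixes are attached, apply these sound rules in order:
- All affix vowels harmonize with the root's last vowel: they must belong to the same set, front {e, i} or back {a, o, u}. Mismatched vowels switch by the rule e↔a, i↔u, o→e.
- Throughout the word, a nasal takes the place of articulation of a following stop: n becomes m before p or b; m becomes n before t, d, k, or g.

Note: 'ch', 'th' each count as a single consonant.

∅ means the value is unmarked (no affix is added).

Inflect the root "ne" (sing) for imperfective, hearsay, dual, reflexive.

aspect = imperfective: zero marking, form stays ne.
Attach evidentiality hearsay -w → new.
Attach voice reflexive -na → newna.
number = dual: zero marking, form stays newna.
Apply vowel harmony: newna → newne.
Nasal assimilation: no change.

newne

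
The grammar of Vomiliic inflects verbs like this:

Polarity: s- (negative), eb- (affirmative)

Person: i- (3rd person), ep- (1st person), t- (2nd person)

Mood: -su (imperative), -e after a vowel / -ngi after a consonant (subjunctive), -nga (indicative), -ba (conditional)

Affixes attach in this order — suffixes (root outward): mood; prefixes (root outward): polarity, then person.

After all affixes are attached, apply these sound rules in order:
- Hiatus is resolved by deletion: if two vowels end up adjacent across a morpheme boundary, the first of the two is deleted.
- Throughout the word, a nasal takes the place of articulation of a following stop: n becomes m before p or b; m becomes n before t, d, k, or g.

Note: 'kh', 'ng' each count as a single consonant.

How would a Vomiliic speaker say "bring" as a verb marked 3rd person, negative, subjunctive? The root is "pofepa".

ispofepe

Attach mood subjunctive -e (after vowel 'a') → pofepae.
Attach polarity negative s- → spofepae.
Attach person 3rd person i- → ispofepae.
Apply vowel deletion: ispofepae → ispofepe.
Nasal assimilation: no change.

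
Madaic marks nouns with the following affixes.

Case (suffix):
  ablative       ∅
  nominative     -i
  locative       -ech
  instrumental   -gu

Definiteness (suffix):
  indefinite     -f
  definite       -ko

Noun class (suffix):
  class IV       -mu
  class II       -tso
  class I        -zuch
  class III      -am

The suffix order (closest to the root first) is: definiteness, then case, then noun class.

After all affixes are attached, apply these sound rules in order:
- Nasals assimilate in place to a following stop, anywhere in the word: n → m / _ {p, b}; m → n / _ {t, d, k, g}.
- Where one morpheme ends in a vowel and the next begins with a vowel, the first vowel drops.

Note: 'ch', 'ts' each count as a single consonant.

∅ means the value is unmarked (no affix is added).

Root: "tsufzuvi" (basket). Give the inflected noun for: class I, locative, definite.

tsufzuvikechzuch

Attach definiteness definite -ko → tsufzuviko.
Attach case locative -ech → tsufzuvikoech.
Attach noun class class I -zuch → tsufzuvikoechzuch.
Nasal assimilation: no change.
Apply vowel deletion: tsufzuvikoechzuch → tsufzuvikechzuch.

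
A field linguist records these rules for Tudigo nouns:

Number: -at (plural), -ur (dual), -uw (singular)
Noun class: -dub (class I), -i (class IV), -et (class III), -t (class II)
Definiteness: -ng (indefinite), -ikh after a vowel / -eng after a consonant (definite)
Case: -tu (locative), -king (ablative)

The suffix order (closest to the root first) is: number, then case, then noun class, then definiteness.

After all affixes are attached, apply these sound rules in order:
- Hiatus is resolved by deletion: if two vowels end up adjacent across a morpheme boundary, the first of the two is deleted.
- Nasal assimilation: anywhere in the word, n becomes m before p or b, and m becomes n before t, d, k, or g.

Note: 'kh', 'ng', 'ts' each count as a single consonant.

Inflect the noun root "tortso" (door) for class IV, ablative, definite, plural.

Attach number plural -at → tortsoat.
Attach case ablative -king → tortsoatking.
Attach noun class class IV -i → tortsoatkingi.
Attach definiteness definite -ikh (after vowel 'i') → tortsoatkingiikh.
Apply vowel deletion: tortsoatkingiikh → tortsatkingikh.
Nasal assimilation: no change.

tortsatkingikh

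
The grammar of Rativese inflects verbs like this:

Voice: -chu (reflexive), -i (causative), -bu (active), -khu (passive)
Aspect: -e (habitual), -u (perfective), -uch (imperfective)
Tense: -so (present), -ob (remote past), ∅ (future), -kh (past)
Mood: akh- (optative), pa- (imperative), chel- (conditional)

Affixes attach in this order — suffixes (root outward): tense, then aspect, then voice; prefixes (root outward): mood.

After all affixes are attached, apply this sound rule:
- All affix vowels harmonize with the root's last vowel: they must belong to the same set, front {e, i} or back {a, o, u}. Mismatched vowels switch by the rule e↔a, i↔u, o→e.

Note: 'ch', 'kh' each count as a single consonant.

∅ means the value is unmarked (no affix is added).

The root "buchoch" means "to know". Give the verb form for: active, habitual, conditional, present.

chalbuchochsoabu

Attach tense present -so → buchochso.
Attach aspect habitual -e → buchochsoe.
Attach mood conditional chel- → chelbuchochsoe.
Attach voice active -bu → chelbuchochsoebu.
Apply vowel harmony: chelbuchochsoebu → chalbuchochsoabu.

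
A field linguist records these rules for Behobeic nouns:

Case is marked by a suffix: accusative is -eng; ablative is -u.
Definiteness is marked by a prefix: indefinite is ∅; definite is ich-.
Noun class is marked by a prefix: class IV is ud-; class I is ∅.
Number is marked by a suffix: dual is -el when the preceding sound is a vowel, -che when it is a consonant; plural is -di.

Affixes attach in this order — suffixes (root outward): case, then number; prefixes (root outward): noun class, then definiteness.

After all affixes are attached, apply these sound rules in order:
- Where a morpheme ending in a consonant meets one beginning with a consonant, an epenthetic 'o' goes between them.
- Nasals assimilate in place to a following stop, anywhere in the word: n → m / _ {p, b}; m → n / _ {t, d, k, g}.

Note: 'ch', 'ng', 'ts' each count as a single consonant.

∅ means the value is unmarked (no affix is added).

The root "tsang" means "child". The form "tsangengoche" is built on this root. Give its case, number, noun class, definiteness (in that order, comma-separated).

Segment: tsang-eng-che.
case: -eng → accusative.
number: -el/che → dual.
noun class: ∅ → class I.
definiteness: ∅ → indefinite.

accusative, dual, class I, indefinite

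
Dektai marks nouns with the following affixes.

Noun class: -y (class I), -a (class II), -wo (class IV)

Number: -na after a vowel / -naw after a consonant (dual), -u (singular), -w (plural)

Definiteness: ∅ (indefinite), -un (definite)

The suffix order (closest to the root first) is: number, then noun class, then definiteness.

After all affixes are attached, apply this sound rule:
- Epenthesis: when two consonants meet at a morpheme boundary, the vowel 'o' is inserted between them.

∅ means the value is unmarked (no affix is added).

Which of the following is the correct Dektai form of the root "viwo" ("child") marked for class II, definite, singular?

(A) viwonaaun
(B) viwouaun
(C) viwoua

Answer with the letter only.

B

Attach number singular -u → viwou.
Attach noun class class II -a → viwoua.
Attach definiteness definite -un → viwouaun.
Epenthesis: no change.
So the correct form is viwouaun, option (B).
(C) viwoua is wrong: it uses indefinite instead of definite for definiteness.
(A) viwonaaun is wrong: it uses dual instead of singular for number.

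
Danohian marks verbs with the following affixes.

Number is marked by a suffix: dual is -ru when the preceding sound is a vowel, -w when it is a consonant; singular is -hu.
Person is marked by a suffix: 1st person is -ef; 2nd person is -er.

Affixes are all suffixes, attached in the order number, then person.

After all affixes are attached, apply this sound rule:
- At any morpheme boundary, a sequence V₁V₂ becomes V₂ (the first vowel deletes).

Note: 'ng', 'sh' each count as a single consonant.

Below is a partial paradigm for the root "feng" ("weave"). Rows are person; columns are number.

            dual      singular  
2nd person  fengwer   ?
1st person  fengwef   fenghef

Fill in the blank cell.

fengher

Attach number singular -hu → fenghu.
Attach person 2nd person -er → fenghuer.
Apply vowel deletion: fenghuer → fengher.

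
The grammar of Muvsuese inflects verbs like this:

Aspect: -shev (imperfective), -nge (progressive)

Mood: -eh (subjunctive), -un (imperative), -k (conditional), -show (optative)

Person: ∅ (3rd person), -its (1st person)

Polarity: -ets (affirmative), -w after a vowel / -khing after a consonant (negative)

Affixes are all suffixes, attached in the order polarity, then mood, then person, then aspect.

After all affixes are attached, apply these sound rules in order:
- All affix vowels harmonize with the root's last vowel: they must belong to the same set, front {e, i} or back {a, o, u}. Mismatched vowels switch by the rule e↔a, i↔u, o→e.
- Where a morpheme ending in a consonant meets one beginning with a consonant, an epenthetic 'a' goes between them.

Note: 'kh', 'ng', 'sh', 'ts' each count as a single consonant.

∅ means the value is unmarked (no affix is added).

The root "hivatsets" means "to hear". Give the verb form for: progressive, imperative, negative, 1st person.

Attach polarity negative -khing (after consonant 'ts') → hivatsetskhing.
Attach mood imperative -un → hivatsetskhingun.
Attach person 1st person -its → hivatsetskhingunits.
Attach aspect progressive -nge → hivatsetskhingunitsnge.
Apply vowel harmony: hivatsetskhingunitsnge → hivatsetskhinginitsnge.
Apply epenthesis: hivatsetskhinginitsnge → hivatsetsakhinginitsange.

hivatsetsakhinginitsange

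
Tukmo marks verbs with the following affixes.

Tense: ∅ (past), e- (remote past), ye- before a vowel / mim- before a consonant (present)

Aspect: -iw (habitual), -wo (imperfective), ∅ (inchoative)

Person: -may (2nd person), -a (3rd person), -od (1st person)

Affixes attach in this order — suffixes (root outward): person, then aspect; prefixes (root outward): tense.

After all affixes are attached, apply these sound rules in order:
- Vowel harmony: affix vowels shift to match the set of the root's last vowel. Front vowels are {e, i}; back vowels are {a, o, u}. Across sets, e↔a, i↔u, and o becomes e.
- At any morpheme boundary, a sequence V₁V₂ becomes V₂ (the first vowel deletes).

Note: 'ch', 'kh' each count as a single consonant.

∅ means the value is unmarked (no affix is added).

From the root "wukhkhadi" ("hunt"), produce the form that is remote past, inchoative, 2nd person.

Attach person 2nd person -may → wukhkhadimay.
aspect = inchoative: zero marking, form stays wukhkhadimay.
Attach tense remote past e- → ewukhkhadimay.
Apply vowel harmony: ewukhkhadimay → ewukhkhadimey.
Vowel deletion: no change.

ewukhkhadimey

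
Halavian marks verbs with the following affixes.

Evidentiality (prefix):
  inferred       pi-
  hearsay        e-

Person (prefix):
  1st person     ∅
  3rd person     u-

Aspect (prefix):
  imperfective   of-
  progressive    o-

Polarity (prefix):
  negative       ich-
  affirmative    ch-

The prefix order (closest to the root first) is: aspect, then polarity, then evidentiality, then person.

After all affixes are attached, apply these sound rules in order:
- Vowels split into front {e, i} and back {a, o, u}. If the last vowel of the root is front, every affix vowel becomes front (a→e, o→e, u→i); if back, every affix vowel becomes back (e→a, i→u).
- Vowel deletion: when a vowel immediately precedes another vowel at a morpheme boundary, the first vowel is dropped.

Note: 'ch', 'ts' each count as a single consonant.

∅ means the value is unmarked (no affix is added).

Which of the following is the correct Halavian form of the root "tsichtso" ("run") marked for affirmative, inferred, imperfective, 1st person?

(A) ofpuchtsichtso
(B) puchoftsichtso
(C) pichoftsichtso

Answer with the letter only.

Attach aspect imperfective of- → oftsichtso.
Attach polarity affirmative ch- → choftsichtso.
Attach evidentiality inferred pi- → pichoftsichtso.
person = 1st person: zero marking, form stays pichoftsichtso.
Apply vowel harmony: pichoftsichtso → puchoftsichtso.
Vowel deletion: no change.
So the correct form is puchoftsichtso, option (B).
(C) pichoftsichtso is wrong: it fails to apply the sound rule(s).
(A) ofpuchtsichtso is wrong: it has the affixes in the wrong order.

B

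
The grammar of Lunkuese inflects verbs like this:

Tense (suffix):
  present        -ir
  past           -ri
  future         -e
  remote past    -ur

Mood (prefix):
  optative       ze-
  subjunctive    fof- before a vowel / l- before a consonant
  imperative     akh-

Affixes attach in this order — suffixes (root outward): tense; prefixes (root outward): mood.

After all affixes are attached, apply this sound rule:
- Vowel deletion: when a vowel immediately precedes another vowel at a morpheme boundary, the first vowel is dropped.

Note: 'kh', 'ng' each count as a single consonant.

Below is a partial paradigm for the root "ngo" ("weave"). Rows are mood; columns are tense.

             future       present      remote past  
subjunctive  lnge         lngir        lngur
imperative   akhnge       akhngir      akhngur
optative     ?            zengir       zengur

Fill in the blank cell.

zenge

Attach tense future -e → ngoe.
Attach mood optative ze- → zengoe.
Apply vowel deletion: zengoe → zenge.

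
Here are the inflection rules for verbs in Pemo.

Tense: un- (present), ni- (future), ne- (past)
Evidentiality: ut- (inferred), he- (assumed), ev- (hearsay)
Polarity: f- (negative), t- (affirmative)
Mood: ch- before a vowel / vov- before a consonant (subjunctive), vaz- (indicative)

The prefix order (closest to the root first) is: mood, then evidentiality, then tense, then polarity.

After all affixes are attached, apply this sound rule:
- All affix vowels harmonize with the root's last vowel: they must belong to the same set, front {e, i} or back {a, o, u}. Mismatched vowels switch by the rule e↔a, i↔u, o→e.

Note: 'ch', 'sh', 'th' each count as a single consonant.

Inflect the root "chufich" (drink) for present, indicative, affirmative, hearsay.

Attach mood indicative vaz- → vazchufich.
Attach evidentiality hearsay ev- → evvazchufich.
Attach tense present un- → unevvazchufich.
Attach polarity affirmative t- → tunevvazchufich.
Apply vowel harmony: tunevvazchufich → tinevvezchufich.

tinevvezchufich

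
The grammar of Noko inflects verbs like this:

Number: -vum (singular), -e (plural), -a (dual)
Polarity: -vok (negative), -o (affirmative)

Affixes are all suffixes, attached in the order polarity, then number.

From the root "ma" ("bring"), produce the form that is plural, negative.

mavoke

Attach polarity negative -vok → mavok.
Attach number plural -e → mavoke.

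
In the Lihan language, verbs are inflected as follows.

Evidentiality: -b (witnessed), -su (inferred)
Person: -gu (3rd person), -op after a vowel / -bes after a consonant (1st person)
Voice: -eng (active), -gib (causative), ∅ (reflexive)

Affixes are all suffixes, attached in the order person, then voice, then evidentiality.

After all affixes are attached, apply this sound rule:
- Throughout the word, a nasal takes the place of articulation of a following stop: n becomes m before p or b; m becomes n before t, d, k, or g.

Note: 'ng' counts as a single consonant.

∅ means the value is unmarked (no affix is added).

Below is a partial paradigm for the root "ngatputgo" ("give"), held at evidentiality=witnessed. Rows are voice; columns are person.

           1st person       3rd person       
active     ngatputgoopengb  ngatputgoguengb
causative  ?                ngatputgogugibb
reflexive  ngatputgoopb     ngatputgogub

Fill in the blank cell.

ngatputgoopgibb

Attach person 1st person -op (after vowel 'o') → ngatputgoop.
Attach voice causative -gib → ngatputgoopgib.
Attach evidentiality witnessed -b → ngatputgoopgibb.
Nasal assimilation: no change.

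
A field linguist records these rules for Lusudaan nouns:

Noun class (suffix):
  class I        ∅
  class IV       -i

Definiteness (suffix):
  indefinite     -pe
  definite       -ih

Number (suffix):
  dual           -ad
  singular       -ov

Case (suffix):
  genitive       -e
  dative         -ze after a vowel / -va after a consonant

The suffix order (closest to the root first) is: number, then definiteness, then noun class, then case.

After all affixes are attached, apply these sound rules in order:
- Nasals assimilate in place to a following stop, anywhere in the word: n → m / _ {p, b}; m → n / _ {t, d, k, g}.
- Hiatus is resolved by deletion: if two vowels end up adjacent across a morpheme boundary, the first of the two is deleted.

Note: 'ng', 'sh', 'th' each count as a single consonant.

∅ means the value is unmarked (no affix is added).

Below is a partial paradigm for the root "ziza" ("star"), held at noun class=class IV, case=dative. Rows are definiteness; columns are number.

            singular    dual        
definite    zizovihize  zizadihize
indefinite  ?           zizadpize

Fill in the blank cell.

Attach number singular -ov → zizaov.
Attach definiteness indefinite -pe → zizaovpe.
Attach noun class class IV -i → zizaovpei.
Attach case dative -ze (after vowel 'i') → zizaovpeize.
Nasal assimilation: no change.
Apply vowel deletion: zizaovpeize → zizovpize.

zizovpize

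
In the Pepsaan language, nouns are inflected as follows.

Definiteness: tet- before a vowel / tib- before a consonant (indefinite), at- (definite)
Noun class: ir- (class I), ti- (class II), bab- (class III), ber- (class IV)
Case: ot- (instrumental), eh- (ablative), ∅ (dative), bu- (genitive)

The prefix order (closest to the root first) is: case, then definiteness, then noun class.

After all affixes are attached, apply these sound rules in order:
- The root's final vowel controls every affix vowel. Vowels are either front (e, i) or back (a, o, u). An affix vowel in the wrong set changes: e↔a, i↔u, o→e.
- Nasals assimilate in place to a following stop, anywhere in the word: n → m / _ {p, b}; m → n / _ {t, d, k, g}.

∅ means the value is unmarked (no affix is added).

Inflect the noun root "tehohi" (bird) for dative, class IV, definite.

berettehohi

case = dative: zero marking, form stays tehohi.
Attach definiteness definite at- → attehohi.
Attach noun class class IV ber- → berattehohi.
Apply vowel harmony: berattehohi → berettehohi.
Nasal assimilation: no change.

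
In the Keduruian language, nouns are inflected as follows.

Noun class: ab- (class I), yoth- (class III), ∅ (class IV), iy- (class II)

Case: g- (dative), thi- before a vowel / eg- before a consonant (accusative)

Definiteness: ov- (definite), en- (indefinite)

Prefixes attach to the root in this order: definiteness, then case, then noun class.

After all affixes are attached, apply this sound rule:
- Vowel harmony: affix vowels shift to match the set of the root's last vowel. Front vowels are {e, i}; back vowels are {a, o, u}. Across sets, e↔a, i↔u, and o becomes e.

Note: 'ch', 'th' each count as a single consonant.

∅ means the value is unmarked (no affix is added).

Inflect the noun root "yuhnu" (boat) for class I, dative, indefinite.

abganyuhnu

Attach definiteness indefinite en- → enyuhnu.
Attach case dative g- → genyuhnu.
Attach noun class class I ab- → abgenyuhnu.
Apply vowel harmony: abgenyuhnu → abganyuhnu.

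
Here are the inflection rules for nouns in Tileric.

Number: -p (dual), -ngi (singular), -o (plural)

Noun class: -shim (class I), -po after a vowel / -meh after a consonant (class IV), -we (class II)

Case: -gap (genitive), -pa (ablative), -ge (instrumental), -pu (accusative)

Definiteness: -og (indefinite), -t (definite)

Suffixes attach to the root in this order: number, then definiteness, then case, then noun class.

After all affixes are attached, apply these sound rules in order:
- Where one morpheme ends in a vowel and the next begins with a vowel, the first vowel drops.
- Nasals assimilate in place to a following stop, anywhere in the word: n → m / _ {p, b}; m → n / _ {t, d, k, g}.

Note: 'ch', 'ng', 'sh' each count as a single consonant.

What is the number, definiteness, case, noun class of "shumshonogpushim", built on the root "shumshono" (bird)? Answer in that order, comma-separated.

Segment: shumshono-o-og-pu-shim.
number: -o → plural.
definiteness: -og → indefinite.
case: -pu → accusative.
noun class: -shim → class I.

plural, indefinite, accusative, class I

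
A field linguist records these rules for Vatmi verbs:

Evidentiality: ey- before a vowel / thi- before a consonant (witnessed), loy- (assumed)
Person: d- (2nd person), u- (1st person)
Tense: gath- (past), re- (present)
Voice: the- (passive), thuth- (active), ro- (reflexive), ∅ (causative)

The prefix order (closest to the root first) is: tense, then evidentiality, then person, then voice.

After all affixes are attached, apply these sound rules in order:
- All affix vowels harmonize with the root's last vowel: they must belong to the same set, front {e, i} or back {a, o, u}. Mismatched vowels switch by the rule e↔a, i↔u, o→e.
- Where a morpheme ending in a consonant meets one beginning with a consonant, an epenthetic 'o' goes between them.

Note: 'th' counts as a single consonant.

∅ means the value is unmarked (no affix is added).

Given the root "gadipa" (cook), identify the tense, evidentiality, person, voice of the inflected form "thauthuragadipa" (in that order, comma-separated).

present, witnessed, 1st person, passive

Segment: the-u-thi-re-gadipa.
tense: re- → present.
evidentiality: ey/thi- → witnessed.
person: u- → 1st person.
voice: the- → passive.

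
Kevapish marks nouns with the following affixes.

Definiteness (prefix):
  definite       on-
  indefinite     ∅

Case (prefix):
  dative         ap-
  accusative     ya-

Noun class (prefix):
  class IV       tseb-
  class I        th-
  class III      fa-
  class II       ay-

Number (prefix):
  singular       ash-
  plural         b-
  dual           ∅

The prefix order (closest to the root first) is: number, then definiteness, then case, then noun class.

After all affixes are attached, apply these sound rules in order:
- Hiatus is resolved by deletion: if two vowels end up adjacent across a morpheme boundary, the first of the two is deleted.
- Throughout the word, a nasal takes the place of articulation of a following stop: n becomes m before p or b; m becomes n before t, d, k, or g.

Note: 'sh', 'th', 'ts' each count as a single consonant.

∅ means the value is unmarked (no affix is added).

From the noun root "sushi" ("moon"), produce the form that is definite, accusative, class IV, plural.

Attach number plural b- → bsushi.
Attach definiteness definite on- → onbsushi.
Attach case accusative ya- → yaonbsushi.
Attach noun class class IV tseb- → tsebyaonbsushi.
Apply vowel deletion: tsebyaonbsushi → tsebyonbsushi.
Apply nasal assimilation: tsebyonbsushi → tsebyombsushi.

tsebyombsushi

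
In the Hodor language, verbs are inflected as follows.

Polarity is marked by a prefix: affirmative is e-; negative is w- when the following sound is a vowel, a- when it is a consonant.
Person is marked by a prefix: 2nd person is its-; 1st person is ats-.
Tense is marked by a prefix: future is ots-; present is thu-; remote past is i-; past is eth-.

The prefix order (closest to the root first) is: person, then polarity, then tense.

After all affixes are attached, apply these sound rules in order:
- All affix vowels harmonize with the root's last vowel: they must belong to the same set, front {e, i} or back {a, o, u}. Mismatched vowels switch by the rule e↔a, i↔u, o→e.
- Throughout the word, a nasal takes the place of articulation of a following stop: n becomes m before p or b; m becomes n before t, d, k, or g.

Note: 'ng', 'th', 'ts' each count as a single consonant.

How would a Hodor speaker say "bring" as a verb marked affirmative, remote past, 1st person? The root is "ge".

ieetsge

Attach person 1st person ats- → atsge.
Attach polarity affirmative e- → eatsge.
Attach tense remote past i- → ieatsge.
Apply vowel harmony: ieatsge → ieetsge.
Nasal assimilation: no change.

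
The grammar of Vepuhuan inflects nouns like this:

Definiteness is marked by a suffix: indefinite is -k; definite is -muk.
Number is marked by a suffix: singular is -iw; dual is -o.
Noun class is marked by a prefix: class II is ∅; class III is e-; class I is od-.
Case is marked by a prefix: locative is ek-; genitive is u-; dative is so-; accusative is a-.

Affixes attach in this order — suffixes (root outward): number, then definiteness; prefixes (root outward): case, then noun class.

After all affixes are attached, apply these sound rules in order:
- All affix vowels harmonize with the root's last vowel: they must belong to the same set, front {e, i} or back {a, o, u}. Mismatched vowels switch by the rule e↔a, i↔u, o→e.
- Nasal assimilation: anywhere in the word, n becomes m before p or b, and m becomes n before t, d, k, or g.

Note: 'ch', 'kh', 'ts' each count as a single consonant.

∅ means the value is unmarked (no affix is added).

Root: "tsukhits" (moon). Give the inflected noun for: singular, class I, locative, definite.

edektsukhitsiwmik

Attach case locative ek- → ektsukhits.
Attach number singular -iw → ektsukhitsiw.
Attach definiteness definite -muk → ektsukhitsiwmuk.
Attach noun class class I od- → odektsukhitsiwmuk.
Apply vowel harmony: odektsukhitsiwmuk → edektsukhitsiwmik.
Nasal assimilation: no change.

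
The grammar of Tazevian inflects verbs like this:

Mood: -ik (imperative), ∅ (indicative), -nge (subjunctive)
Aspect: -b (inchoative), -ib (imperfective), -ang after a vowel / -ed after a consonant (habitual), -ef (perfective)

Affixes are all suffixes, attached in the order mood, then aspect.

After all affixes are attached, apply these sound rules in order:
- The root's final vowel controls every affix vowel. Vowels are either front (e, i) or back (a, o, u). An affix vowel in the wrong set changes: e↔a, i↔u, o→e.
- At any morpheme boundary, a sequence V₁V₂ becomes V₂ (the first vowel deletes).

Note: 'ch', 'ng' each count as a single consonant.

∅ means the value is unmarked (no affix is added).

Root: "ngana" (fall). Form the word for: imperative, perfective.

nganukaf

Attach mood imperative -ik → nganaik.
Attach aspect perfective -ef → nganaikef.
Apply vowel harmony: nganaikef → nganaukaf.
Apply vowel deletion: nganaukaf → nganukaf.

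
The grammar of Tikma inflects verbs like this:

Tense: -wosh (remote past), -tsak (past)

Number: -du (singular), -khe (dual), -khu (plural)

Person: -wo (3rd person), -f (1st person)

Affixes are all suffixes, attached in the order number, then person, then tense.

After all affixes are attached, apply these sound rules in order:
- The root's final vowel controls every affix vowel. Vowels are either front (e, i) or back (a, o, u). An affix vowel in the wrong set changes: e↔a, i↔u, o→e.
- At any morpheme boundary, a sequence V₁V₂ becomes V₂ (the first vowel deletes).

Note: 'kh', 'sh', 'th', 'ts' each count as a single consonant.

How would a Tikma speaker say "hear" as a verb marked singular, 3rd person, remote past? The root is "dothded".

dothdeddiwewesh

Attach number singular -du → dothdeddu.
Attach person 3rd person -wo → dothdedduwo.
Attach tense remote past -wosh → dothdedduwowosh.
Apply vowel harmony: dothdedduwowosh → dothdeddiwewesh.
Vowel deletion: no change.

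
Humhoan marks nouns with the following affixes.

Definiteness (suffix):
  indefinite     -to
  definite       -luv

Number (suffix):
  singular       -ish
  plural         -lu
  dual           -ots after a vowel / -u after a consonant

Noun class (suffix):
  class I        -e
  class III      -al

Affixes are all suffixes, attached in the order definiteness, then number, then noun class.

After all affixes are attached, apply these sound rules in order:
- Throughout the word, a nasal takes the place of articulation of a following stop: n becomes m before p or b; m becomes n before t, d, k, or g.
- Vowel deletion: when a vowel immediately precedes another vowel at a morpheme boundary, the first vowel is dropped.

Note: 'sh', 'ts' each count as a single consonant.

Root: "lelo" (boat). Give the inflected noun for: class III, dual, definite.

Attach definiteness definite -luv → leloluv.
Attach number dual -u (after consonant 'v') → leloluvu.
Attach noun class class III -al → leloluvual.
Nasal assimilation: no change.
Apply vowel deletion: leloluvual → leloluval.

leloluval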